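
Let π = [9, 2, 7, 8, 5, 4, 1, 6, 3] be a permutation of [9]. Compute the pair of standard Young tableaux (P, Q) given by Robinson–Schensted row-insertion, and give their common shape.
P = [1, 3, 6] / [2, 4] / [5, 8] / [7] / [9];  Q = [1, 3, 4] / [2, 8] / [5, 9] / [6] / [7];  common shape = (3, 2, 2, 1, 1)

Row-insert the values π_1, π_2, … into P one at a time, bumping the leftmost entry strictly greater than the inserted value down to the next row. The recording tableau Q records, in position (i, j), the step at which that cell was added to P.
  Insert 9 (step 1): P = [9];  Q = [1]
  Insert 2 (step 2): P = [2] / [9];  Q = [1] / [2]
  Insert 7 (step 3): P = [2, 7] / [9];  Q = [1, 3] / [2]
  Insert 8 (step 4): P = [2, 7, 8] / [9];  Q = [1, 3, 4] / [2]
  Insert 5 (step 5): P = [2, 5, 8] / [7] / [9];  Q = [1, 3, 4] / [2] / [5]
  Insert 4 (step 6): P = [2, 4, 8] / [5] / [7] / [9];  Q = [1, 3, 4] / [2] / [5] / [6]
  Insert 1 (step 7): P = [1, 4, 8] / [2] / [5] / [7] / [9];  Q = [1, 3, 4] / [2] / [5] / [6] / [7]
  Insert 6 (step 8): P = [1, 4, 6] / [2, 8] / [5] / [7] / [9];  Q = [1, 3, 4] / [2, 8] / [5] / [6] / [7]
  Insert 3 (step 9): P = [1, 3, 6] / [2, 4] / [5, 8] / [7] / [9];  Q = [1, 3, 4] / [2, 8] / [5, 9] / [6] / [7]
Final shape: (3, 2, 2, 1, 1).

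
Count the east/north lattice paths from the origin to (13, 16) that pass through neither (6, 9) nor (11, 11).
Number of paths = 38079888

Inclusion–exclusion. Total paths: C(29, 13) = 67863915. Through P₁: C(15, 6)·C(14, 7) = 17177160. Through P₂: C(22, 11)·C(7, 2) = 14814072. Since P₁ is strictly southwest of P₂, a monotone path through both must visit P₁ then P₂; paths through both = C(15, 6)·C(7, 5)·C(7, 2) = 2207205. Avoid both = 67863915 − 17177160 − 14814072 + 2207205 = 38079888.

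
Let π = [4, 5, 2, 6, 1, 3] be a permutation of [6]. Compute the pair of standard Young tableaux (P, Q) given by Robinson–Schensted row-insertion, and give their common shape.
P = [1, 3, 6] / [2, 5] / [4];  Q = [1, 2, 4] / [3, 6] / [5];  common shape = (3, 2, 1)

Row-insert the values π_1, π_2, … into P one at a time, bumping the leftmost entry strictly greater than the inserted value down to the next row. The recording tableau Q records, in position (i, j), the step at which that cell was added to P.
  Insert 4 (step 1): P = [4];  Q = [1]
  Insert 5 (step 2): P = [4, 5];  Q = [1, 2]
  Insert 2 (step 3): P = [2, 5] / [4];  Q = [1, 2] / [3]
  Insert 6 (step 4): P = [2, 5, 6] / [4];  Q = [1, 2, 4] / [3]
  Insert 1 (step 5): P = [1, 5, 6] / [2] / [4];  Q = [1, 2, 4] / [3] / [5]
  Insert 3 (step 6): P = [1, 3, 6] / [2, 5] / [4];  Q = [1, 2, 4] / [3, 6] / [5]
Final shape: (3, 2, 1).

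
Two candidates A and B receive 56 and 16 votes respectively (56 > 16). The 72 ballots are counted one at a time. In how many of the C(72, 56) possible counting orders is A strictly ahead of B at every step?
Strict-lead orderings = 2286836123425060

Total orderings of the 72 votes with 56 for A: C(72, 56) = 4116305022165108. By the Bertrand ballot formula (Cycle Lemma / reflection principle), the number of orderings in which A is strictly ahead of B throughout is (p − q)/(p + q) · C(p + q, p) = (56 − 16)/(56 + 16) · 4116305022165108 = 2286836123425060.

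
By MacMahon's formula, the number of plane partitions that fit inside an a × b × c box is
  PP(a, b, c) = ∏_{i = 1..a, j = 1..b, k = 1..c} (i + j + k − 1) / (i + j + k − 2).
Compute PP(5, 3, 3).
PP(5, 3, 3) = 14112

Evaluate the triple product over i = 1..5, j = 1..3, k = 1..3. The factors are (2/1) · (3/2) · (4/3) · (3/2) · (4/3) · (5/4) · (4/3) · (5/4) · … (45 factors total). The numerators and denominators telescope so the product is an integer; carrying out the multiplication exactly gives PP(5, 3, 3) = 14112.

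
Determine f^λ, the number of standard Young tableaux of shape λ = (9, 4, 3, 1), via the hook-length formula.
# SYT of shape (9, 4, 3, 1) = 680680

Hook-length formula: f^λ = n! / Π hook(c), product over all cells c of the Young diagram. For λ = (9, 4, 3, 1), n = 17 boxes. Hook lengths by row (left-to-right, top-to-bottom): [12, 10, 9, 7, 5, 4, 3, 2, 1]; [6, 4, 3, 1]; [4, 2, 1]; [1]. Product of hooks = 522547200. So f^λ = 17! / 522547200 = 355687428096000 / 522547200 = 680680.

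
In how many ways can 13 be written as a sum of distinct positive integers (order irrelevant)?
q(13) = 18

List partitions of 13 into distinct parts: 13, 12+1, 11+2, 10+3, 10+2+1, 9+4, 9+3+1, 8+5, 8+4+1, 8+3+2, 7+6, 7+5+1, 7+4+2, 7+3+2+1, 6+5+2, 6+4+3, 6+4+2+1, 5+4+3+1. There are q(13) = 18. (Euler: this equals the number of odd-part partitions of 13.)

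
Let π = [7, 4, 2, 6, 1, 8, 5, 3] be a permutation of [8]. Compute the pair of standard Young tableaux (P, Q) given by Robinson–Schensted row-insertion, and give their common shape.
P = [1, 3, 8] / [2, 5] / [4, 6] / [7];  Q = [1, 4, 6] / [2, 7] / [3, 8] / [5];  common shape = (3, 2, 2, 1)

Row-insert the values π_1, π_2, … into P one at a time, bumping the leftmost entry strictly greater than the inserted value down to the next row. The recording tableau Q records, in position (i, j), the step at which that cell was added to P.
  Insert 7 (step 1): P = [7];  Q = [1]
  Insert 4 (step 2): P = [4] / [7];  Q = [1] / [2]
  Insert 2 (step 3): P = [2] / [4] / [7];  Q = [1] / [2] / [3]
  Insert 6 (step 4): P = [2, 6] / [4] / [7];  Q = [1, 4] / [2] / [3]
  Insert 1 (step 5): P = [1, 6] / [2] / [4] / [7];  Q = [1, 4] / [2] / [3] / [5]
  Insert 8 (step 6): P = [1, 6, 8] / [2] / [4] / [7];  Q = [1, 4, 6] / [2] / [3] / [5]
  Insert 5 (step 7): P = [1, 5, 8] / [2, 6] / [4] / [7];  Q = [1, 4, 6] / [2, 7] / [3] / [5]
  Insert 3 (step 8): P = [1, 3, 8] / [2, 5] / [4, 6] / [7];  Q = [1, 4, 6] / [2, 7] / [3, 8] / [5]
Final shape: (3, 2, 2, 1).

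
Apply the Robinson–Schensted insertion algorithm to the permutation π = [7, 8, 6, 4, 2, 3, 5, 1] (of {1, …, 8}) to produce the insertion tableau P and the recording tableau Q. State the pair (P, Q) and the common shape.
P = [1, 3, 5] / [2, 8] / [4] / [6] / [7];  Q = [1, 2, 7] / [3, 6] / [4] / [5] / [8];  common shape = (3, 2, 1, 1, 1)

Row-insert the values π_1, π_2, … into P one at a time, bumping the leftmost entry strictly greater than the inserted value down to the next row. The recording tableau Q records, in position (i, j), the step at which that cell was added to P.
  Insert 7 (step 1): P = [7];  Q = [1]
  Insert 8 (step 2): P = [7, 8];  Q = [1, 2]
  Insert 6 (step 3): P = [6, 8] / [7];  Q = [1, 2] / [3]
  Insert 4 (step 4): P = [4, 8] / [6] / [7];  Q = [1, 2] / [3] / [4]
  Insert 2 (step 5): P = [2, 8] / [4] / [6] / [7];  Q = [1, 2] / [3] / [4] / [5]
  Insert 3 (step 6): P = [2, 3] / [4, 8] / [6] / [7];  Q = [1, 2] / [3, 6] / [4] / [5]
  Insert 5 (step 7): P = [2, 3, 5] / [4, 8] / [6] / [7];  Q = [1, 2, 7] / [3, 6] / [4] / [5]
  Insert 1 (step 8): P = [1, 3, 5] / [2, 8] / [4] / [6] / [7];  Q = [1, 2, 7] / [3, 6] / [4] / [5] / [8]
Final shape: (3, 2, 1, 1, 1).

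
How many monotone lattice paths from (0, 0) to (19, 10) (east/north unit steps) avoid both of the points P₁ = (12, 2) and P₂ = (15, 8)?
Number of paths = 12204375

Inclusion–exclusion. Total paths: C(29, 19) = 20030010. Through P₁: C(14, 12)·C(15, 7) = 585585. Through P₂: C(23, 15)·C(6, 4) = 7354710. Since P₁ is strictly southwest of P₂, a monotone path through both must visit P₁ then P₂; paths through both = C(14, 12)·C(9, 3)·C(6, 4) = 114660. Avoid both = 20030010 − 585585 − 7354710 + 114660 = 12204375.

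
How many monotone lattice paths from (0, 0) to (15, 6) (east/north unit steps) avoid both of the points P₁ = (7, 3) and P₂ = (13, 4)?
Number of paths = 25224

Inclusion–exclusion. Total paths: C(21, 15) = 54264. Through P₁: C(10, 7)·C(11, 8) = 19800. Through P₂: C(17, 13)·C(4, 2) = 14280. Since P₁ is strictly southwest of P₂, a monotone path through both must visit P₁ then P₂; paths through both = C(10, 7)·C(7, 6)·C(4, 2) = 5040. Avoid both = 54264 − 19800 − 14280 + 5040 = 25224.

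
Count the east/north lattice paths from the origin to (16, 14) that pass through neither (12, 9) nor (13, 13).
Number of paths = 72663695

Inclusion–exclusion. Total paths: C(30, 16) = 145422675. Through P₁: C(21, 12)·C(9, 4) = 37035180. Through P₂: C(26, 13)·C(4, 3) = 41602400. Since P₁ is strictly southwest of P₂, a monotone path through both must visit P₁ then P₂; paths through both = C(21, 12)·C(5, 1)·C(4, 3) = 5878600. Avoid both = 145422675 − 37035180 − 41602400 + 5878600 = 72663695.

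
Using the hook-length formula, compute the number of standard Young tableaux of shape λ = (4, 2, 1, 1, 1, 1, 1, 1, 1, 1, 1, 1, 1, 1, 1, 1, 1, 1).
# SYT of shape (4, 2, 1, 1, 1, 1, 1, 1, 1, 1, 1, 1, 1, 1, 1, 1, 1, 1) = 17765

Hook-length formula: f^λ = n! / Π hook(c), product over all cells c of the Young diagram. For λ = (4, 2, 1, 1, 1, 1, 1, 1, 1, 1, 1, 1, 1, 1, 1, 1, 1, 1), n = 22 boxes. Hook lengths by row (left-to-right, top-to-bottom): [21, 4, 2, 1]; [18, 1]; [16]; [15]; [14]; [13]; [12]; [11]; [10]; [9]; [8]; [7]; [6]; [5]; [4]; [3]; [2]; [1]. Product of hooks = 63270516621312000. So f^λ = 22! / 63270516621312000 = 1124000727777607680000 / 63270516621312000 = 17765.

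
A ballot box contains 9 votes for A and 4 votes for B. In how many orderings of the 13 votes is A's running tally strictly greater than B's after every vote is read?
Strict-lead orderings = 275

Total orderings of the 13 votes with 9 for A: C(13, 9) = 715. By the Bertrand ballot formula (Cycle Lemma / reflection principle), the number of orderings in which A is strictly ahead of B throughout is (p − q)/(p + q) · C(p + q, p) = (9 − 4)/(9 + 4) · 715 = 275.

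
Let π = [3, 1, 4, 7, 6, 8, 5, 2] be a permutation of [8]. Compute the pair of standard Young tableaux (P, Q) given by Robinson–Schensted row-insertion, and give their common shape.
P = [1, 2, 5, 8] / [3, 4] / [6] / [7];  Q = [1, 3, 4, 6] / [2, 5] / [7] / [8];  common shape = (4, 2, 1, 1)

Row-insert the values π_1, π_2, … into P one at a time, bumping the leftmost entry strictly greater than the inserted value down to the next row. The recording tableau Q records, in position (i, j), the step at which that cell was added to P.
  Insert 3 (step 1): P = [3];  Q = [1]
  Insert 1 (step 2): P = [1] / [3];  Q = [1] / [2]
  Insert 4 (step 3): P = [1, 4] / [3];  Q = [1, 3] / [2]
  Insert 7 (step 4): P = [1, 4, 7] / [3];  Q = [1, 3, 4] / [2]
  Insert 6 (step 5): P = [1, 4, 6] / [3, 7];  Q = [1, 3, 4] / [2, 5]
  Insert 8 (step 6): P = [1, 4, 6, 8] / [3, 7];  Q = [1, 3, 4, 6] / [2, 5]
  Insert 5 (step 7): P = [1, 4, 5, 8] / [3, 6] / [7];  Q = [1, 3, 4, 6] / [2, 5] / [7]
  Insert 2 (step 8): P = [1, 2, 5, 8] / [3, 4] / [6] / [7];  Q = [1, 3, 4, 6] / [2, 5] / [7] / [8]
Final shape: (4, 2, 1, 1).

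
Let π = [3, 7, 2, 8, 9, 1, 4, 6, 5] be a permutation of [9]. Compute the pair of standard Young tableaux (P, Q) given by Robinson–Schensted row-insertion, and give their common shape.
P = [1, 4, 5, 9] / [2, 6, 8] / [3, 7];  Q = [1, 2, 4, 5] / [3, 7, 8] / [6, 9];  common shape = (4, 3, 2)

Row-insert the values π_1, π_2, … into P one at a time, bumping the leftmost entry strictly greater than the inserted value down to the next row. The recording tableau Q records, in position (i, j), the step at which that cell was added to P.
  Insert 3 (step 1): P = [3];  Q = [1]
  Insert 7 (step 2): P = [3, 7];  Q = [1, 2]
  Insert 2 (step 3): P = [2, 7] / [3];  Q = [1, 2] / [3]
  Insert 8 (step 4): P = [2, 7, 8] / [3];  Q = [1, 2, 4] / [3]
  Insert 9 (step 5): P = [2, 7, 8, 9] / [3];  Q = [1, 2, 4, 5] / [3]
  Insert 1 (step 6): P = [1, 7, 8, 9] / [2] / [3];  Q = [1, 2, 4, 5] / [3] / [6]
  Insert 4 (step 7): P = [1, 4, 8, 9] / [2, 7] / [3];  Q = [1, 2, 4, 5] / [3, 7] / [6]
  Insert 6 (step 8): P = [1, 4, 6, 9] / [2, 7, 8] / [3];  Q = [1, 2, 4, 5] / [3, 7, 8] / [6]
  Insert 5 (step 9): P = [1, 4, 5, 9] / [2, 6, 8] / [3, 7];  Q = [1, 2, 4, 5] / [3, 7, 8] / [6, 9]
Final shape: (4, 3, 2).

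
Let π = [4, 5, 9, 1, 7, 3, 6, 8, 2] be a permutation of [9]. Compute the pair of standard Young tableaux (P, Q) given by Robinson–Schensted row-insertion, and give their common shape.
P = [1, 2, 6, 8] / [3, 5, 7] / [4] / [9];  Q = [1, 2, 3, 8] / [4, 5, 7] / [6] / [9];  common shape = (4, 3, 1, 1)

Row-insert the values π_1, π_2, … into P one at a time, bumping the leftmost entry strictly greater than the inserted value down to the next row. The recording tableau Q records, in position (i, j), the step at which that cell was added to P.
  Insert 4 (step 1): P = [4];  Q = [1]
  Insert 5 (step 2): P = [4, 5];  Q = [1, 2]
  Insert 9 (step 3): P = [4, 5, 9];  Q = [1, 2, 3]
  Insert 1 (step 4): P = [1, 5, 9] / [4];  Q = [1, 2, 3] / [4]
  Insert 7 (step 5): P = [1, 5, 7] / [4, 9];  Q = [1, 2, 3] / [4, 5]
  Insert 3 (step 6): P = [1, 3, 7] / [4, 5] / [9];  Q = [1, 2, 3] / [4, 5] / [6]
  Insert 6 (step 7): P = [1, 3, 6] / [4, 5, 7] / [9];  Q = [1, 2, 3] / [4, 5, 7] / [6]
  Insert 8 (step 8): P = [1, 3, 6, 8] / [4, 5, 7] / [9];  Q = [1, 2, 3, 8] / [4, 5, 7] / [6]
  Insert 2 (step 9): P = [1, 2, 6, 8] / [3, 5, 7] / [4] / [9];  Q = [1, 2, 3, 8] / [4, 5, 7] / [6] / [9]
Final shape: (4, 3, 1, 1).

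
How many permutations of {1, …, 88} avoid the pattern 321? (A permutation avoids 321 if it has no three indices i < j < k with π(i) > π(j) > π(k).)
C_88 = 64633260585762914370496637486146181462681535261000

These 321-avoiding permutations are counted by the Catalan number C_n = (1/(n + 1)) · C(2n, n). For n = 88: C_88 = (1/89) · C(176, 88) = 5752360192132899378974200736267010150178656638229000/89 = 64633260585762914370496637486146181462681535261000.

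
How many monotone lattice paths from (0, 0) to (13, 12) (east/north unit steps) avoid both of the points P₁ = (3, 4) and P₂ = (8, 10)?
Number of paths = 3089422

Inclusion–exclusion. Total paths: C(25, 13) = 5200300. Through P₁: C(7, 3)·C(18, 10) = 1531530. Through P₂: C(18, 8)·C(7, 5) = 918918. Since P₁ is strictly southwest of P₂, a monotone path through both must visit P₁ then P₂; paths through both = C(7, 3)·C(11, 5)·C(7, 5) = 339570. Avoid both = 5200300 − 1531530 − 918918 + 339570 = 3089422.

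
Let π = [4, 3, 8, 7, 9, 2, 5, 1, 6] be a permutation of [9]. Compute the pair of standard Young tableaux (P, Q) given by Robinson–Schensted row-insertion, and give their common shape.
P = [1, 5, 6] / [2, 7, 9] / [3, 8] / [4];  Q = [1, 3, 5] / [2, 4, 9] / [6, 7] / [8];  common shape = (3, 3, 2, 1)

Row-insert the values π_1, π_2, … into P one at a time, bumping the leftmost entry strictly greater than the inserted value down to the next row. The recording tableau Q records, in position (i, j), the step at which that cell was added to P.
  Insert 4 (step 1): P = [4];  Q = [1]
  Insert 3 (step 2): P = [3] / [4];  Q = [1] / [2]
  Insert 8 (step 3): P = [3, 8] / [4];  Q = [1, 3] / [2]
  Insert 7 (step 4): P = [3, 7] / [4, 8];  Q = [1, 3] / [2, 4]
  Insert 9 (step 5): P = [3, 7, 9] / [4, 8];  Q = [1, 3, 5] / [2, 4]
  Insert 2 (step 6): P = [2, 7, 9] / [3, 8] / [4];  Q = [1, 3, 5] / [2, 4] / [6]
  Insert 5 (step 7): P = [2, 5, 9] / [3, 7] / [4, 8];  Q = [1, 3, 5] / [2, 4] / [6, 7]
  Insert 1 (step 8): P = [1, 5, 9] / [2, 7] / [3, 8] / [4];  Q = [1, 3, 5] / [2, 4] / [6, 7] / [8]
  Insert 6 (step 9): P = [1, 5, 6] / [2, 7, 9] / [3, 8] / [4];  Q = [1, 3, 5] / [2, 4, 9] / [6, 7] / [8]
Final shape: (3, 3, 2, 1).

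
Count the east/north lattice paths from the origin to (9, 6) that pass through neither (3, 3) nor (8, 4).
Number of paths = 2200

Inclusion–exclusion. Total paths: C(15, 9) = 5005. Through P₁: C(6, 3)·C(9, 6) = 1680. Through P₂: C(12, 8)·C(3, 1) = 1485. Since P₁ is strictly southwest of P₂, a monotone path through both must visit P₁ then P₂; paths through both = C(6, 3)·C(6, 5)·C(3, 1) = 360. Avoid both = 5005 − 1680 − 1485 + 360 = 2200.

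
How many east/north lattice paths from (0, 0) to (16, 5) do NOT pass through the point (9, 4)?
Number of paths = 14629

Total paths from (0, 0) to (16, 5): C(21, 16) = 20349. Paths through (9, 4): (paths (0, 0) → (9, 4)) × (paths (9, 4) → (16, 5)) = C(13, 9) · C(8, 7) = 715 · 8 = 5720. Avoidance count = 20349 − 5720 = 14629.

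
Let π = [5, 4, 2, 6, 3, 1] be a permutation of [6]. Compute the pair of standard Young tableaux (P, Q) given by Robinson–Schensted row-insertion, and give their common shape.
P = [1, 3] / [2, 6] / [4] / [5];  Q = [1, 4] / [2, 5] / [3] / [6];  common shape = (2, 2, 1, 1)

Row-insert the values π_1, π_2, … into P one at a time, bumping the leftmost entry strictly greater than the inserted value down to the next row. The recording tableau Q records, in position (i, j), the step at which that cell was added to P.
  Insert 5 (step 1): P = [5];  Q = [1]
  Insert 4 (step 2): P = [4] / [5];  Q = [1] / [2]
  Insert 2 (step 3): P = [2] / [4] / [5];  Q = [1] / [2] / [3]
  Insert 6 (step 4): P = [2, 6] / [4] / [5];  Q = [1, 4] / [2] / [3]
  Insert 3 (step 5): P = [2, 3] / [4, 6] / [5];  Q = [1, 4] / [2, 5] / [3]
  Insert 1 (step 6): P = [1, 3] / [2, 6] / [4] / [5];  Q = [1, 4] / [2, 5] / [3] / [6]
Final shape: (2, 2, 1, 1).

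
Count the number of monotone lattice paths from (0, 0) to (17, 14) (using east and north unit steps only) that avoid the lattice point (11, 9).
Number of paths = 187585005

Total paths from (0, 0) to (17, 14): C(31, 17) = 265182525. Paths through (11, 9): (paths (0, 0) → (11, 9)) × (paths (11, 9) → (17, 14)) = C(20, 11) · C(11, 6) = 167960 · 462 = 77597520. Avoidance count = 265182525 − 77597520 = 187585005.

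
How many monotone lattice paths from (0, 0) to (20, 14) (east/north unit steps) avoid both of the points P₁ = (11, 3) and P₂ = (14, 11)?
Number of paths = 961461640

Inclusion–exclusion. Total paths: C(34, 20) = 1391975640. Through P₁: C(14, 11)·C(20, 9) = 61137440. Through P₂: C(25, 14)·C(9, 6) = 374421600. Since P₁ is strictly southwest of P₂, a monotone path through both must visit P₁ then P₂; paths through both = C(14, 11)·C(11, 3)·C(9, 6) = 5045040. Avoid both = 1391975640 − 61137440 − 374421600 + 5045040 = 961461640.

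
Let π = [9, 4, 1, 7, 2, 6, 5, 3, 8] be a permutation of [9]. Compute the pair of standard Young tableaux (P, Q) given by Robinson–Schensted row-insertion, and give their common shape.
P = [1, 2, 3, 8] / [4, 5] / [6] / [7] / [9];  Q = [1, 4, 6, 9] / [2, 5] / [3] / [7] / [8];  common shape = (4, 2, 1, 1, 1)

Row-insert the values π_1, π_2, … into P one at a time, bumping the leftmost entry strictly greater than the inserted value down to the next row. The recording tableau Q records, in position (i, j), the step at which that cell was added to P.
  Insert 9 (step 1): P = [9];  Q = [1]
  Insert 4 (step 2): P = [4] / [9];  Q = [1] / [2]
  Insert 1 (step 3): P = [1] / [4] / [9];  Q = [1] / [2] / [3]
  Insert 7 (step 4): P = [1, 7] / [4] / [9];  Q = [1, 4] / [2] / [3]
  Insert 2 (step 5): P = [1, 2] / [4, 7] / [9];  Q = [1, 4] / [2, 5] / [3]
  Insert 6 (step 6): P = [1, 2, 6] / [4, 7] / [9];  Q = [1, 4, 6] / [2, 5] / [3]
  Insert 5 (step 7): P = [1, 2, 5] / [4, 6] / [7] / [9];  Q = [1, 4, 6] / [2, 5] / [3] / [7]
  Insert 3 (step 8): P = [1, 2, 3] / [4, 5] / [6] / [7] / [9];  Q = [1, 4, 6] / [2, 5] / [3] / [7] / [8]
  Insert 8 (step 9): P = [1, 2, 3, 8] / [4, 5] / [6] / [7] / [9];  Q = [1, 4, 6, 9] / [2, 5] / [3] / [7] / [8]
Final shape: (4, 2, 1, 1, 1).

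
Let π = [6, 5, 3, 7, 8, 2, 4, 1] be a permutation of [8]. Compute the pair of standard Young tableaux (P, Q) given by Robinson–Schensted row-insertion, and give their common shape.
P = [1, 4, 8] / [2, 7] / [3] / [5] / [6];  Q = [1, 4, 5] / [2, 7] / [3] / [6] / [8];  common shape = (3, 2, 1, 1, 1)

Row-insert the values π_1, π_2, … into P one at a time, bumping the leftmost entry strictly greater than the inserted value down to the next row. The recording tableau Q records, in position (i, j), the step at which that cell was added to P.
  Insert 6 (step 1): P = [6];  Q = [1]
  Insert 5 (step 2): P = [5] / [6];  Q = [1] / [2]
  Insert 3 (step 3): P = [3] / [5] / [6];  Q = [1] / [2] / [3]
  Insert 7 (step 4): P = [3, 7] / [5] / [6];  Q = [1, 4] / [2] / [3]
  Insert 8 (step 5): P = [3, 7, 8] / [5] / [6];  Q = [1, 4, 5] / [2] / [3]
  Insert 2 (step 6): P = [2, 7, 8] / [3] / [5] / [6];  Q = [1, 4, 5] / [2] / [3] / [6]
  Insert 4 (step 7): P = [2, 4, 8] / [3, 7] / [5] / [6];  Q = [1, 4, 5] / [2, 7] / [3] / [6]
  Insert 1 (step 8): P = [1, 4, 8] / [2, 7] / [3] / [5] / [6];  Q = [1, 4, 5] / [2, 7] / [3] / [6] / [8]
Final shape: (3, 2, 1, 1, 1).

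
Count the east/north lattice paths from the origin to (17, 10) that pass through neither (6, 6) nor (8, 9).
Number of paths = 7024325

Inclusion–exclusion. Total paths: C(27, 17) = 8436285. Through P₁: C(12, 6)·C(15, 11) = 1261260. Through P₂: C(17, 8)·C(10, 9) = 243100. Since P₁ is strictly southwest of P₂, a monotone path through both must visit P₁ then P₂; paths through both = C(12, 6)·C(5, 2)·C(10, 9) = 92400. Avoid both = 8436285 − 1261260 − 243100 + 92400 = 7024325.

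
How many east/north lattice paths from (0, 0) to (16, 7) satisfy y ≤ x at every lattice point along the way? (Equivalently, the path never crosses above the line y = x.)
Number of paths = 144210

By the reflection principle (André's argument), the number of monotone paths to (16, 7) with n ≤ m that never go above y = x is C(23, 16) − C(23, 17) = 245157 − 100947 = 144210.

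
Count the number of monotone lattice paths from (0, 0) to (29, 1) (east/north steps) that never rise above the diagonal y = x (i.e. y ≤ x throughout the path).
Number of paths = 29

By the reflection principle (André's argument), the number of monotone paths to (29, 1) with n ≤ m that never go above y = x is C(30, 29) − C(30, 30) = 30 − 1 = 29.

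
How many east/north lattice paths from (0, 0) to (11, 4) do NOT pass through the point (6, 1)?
Number of paths = 973

Total paths from (0, 0) to (11, 4): C(15, 11) = 1365. Paths through (6, 1): (paths (0, 0) → (6, 1)) × (paths (6, 1) → (11, 4)) = C(7, 6) · C(8, 5) = 7 · 56 = 392. Avoidance count = 1365 − 392 = 973.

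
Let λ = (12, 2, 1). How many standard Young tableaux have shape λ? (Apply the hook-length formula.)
# SYT of shape (12, 2, 1) = 715

Hook-length formula: f^λ = n! / Π hook(c), product over all cells c of the Young diagram. For λ = (12, 2, 1), n = 15 boxes. Hook lengths by row (left-to-right, top-to-bottom): [14, 12, 10, 9, 8, 7, 6, 5, 4, 3, 2, 1]; [3, 1]; [1]. Product of hooks = 1828915200. So f^λ = 15! / 1828915200 = 1307674368000 / 1828915200 = 715.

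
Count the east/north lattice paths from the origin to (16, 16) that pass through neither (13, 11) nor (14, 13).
Number of paths = 335597646

Inclusion–exclusion. Total paths: C(32, 16) = 601080390. Through P₁: C(24, 13)·C(8, 3) = 139784064. Through P₂: C(27, 14)·C(5, 2) = 200583000. Since P₁ is strictly southwest of P₂, a monotone path through both must visit P₁ then P₂; paths through both = C(24, 13)·C(3, 1)·C(5, 2) = 74884320. Avoid both = 601080390 − 139784064 − 200583000 + 74884320 = 335597646.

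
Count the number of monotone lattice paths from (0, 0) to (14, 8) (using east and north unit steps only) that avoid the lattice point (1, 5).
Number of paths = 316410

Total paths from (0, 0) to (14, 8): C(22, 14) = 319770. Paths through (1, 5): (paths (0, 0) → (1, 5)) × (paths (1, 5) → (14, 8)) = C(6, 1) · C(16, 13) = 6 · 560 = 3360. Avoidance count = 319770 − 3360 = 316410.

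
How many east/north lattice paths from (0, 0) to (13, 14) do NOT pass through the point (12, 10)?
Number of paths = 16825070

Total paths from (0, 0) to (13, 14): C(27, 13) = 20058300. Paths through (12, 10): (paths (0, 0) → (12, 10)) × (paths (12, 10) → (13, 14)) = C(22, 12) · C(5, 1) = 646646 · 5 = 3233230. Avoidance count = 20058300 − 3233230 = 16825070.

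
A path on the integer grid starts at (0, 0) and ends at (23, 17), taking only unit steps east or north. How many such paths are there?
Number of paths = 88732378800

A monotone lattice path from (0, 0) to (23, 17) consists of 23 east steps and 17 north steps in some order, so it is determined by which 23 of the 40 steps are east. The count is C(40, 23) = 88732378800.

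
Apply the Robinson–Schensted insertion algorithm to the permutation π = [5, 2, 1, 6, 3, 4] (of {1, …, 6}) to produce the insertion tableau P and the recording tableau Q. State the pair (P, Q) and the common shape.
P = [1, 3, 4] / [2, 6] / [5];  Q = [1, 4, 6] / [2, 5] / [3];  common shape = (3, 2, 1)

Row-insert the values π_1, π_2, … into P one at a time, bumping the leftmost entry strictly greater than the inserted value down to the next row. The recording tableau Q records, in position (i, j), the step at which that cell was added to P.
  Insert 5 (step 1): P = [5];  Q = [1]
  Insert 2 (step 2): P = [2] / [5];  Q = [1] / [2]
  Insert 1 (step 3): P = [1] / [2] / [5];  Q = [1] / [2] / [3]
  Insert 6 (step 4): P = [1, 6] / [2] / [5];  Q = [1, 4] / [2] / [3]
  Insert 3 (step 5): P = [1, 3] / [2, 6] / [5];  Q = [1, 4] / [2, 5] / [3]
  Insert 4 (step 6): P = [1, 3, 4] / [2, 6] / [5];  Q = [1, 4, 6] / [2, 5] / [3]
Final shape: (3, 2, 1).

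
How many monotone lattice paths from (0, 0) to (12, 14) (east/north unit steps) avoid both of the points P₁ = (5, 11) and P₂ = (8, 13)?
Number of paths = 8334490

Inclusion–exclusion. Total paths: C(26, 12) = 9657700. Through P₁: C(16, 5)·C(10, 7) = 524160. Through P₂: C(21, 8)·C(5, 4) = 1017450. Since P₁ is strictly southwest of P₂, a monotone path through both must visit P₁ then P₂; paths through both = C(16, 5)·C(5, 3)·C(5, 4) = 218400. Avoid both = 9657700 − 524160 − 1017450 + 218400 = 8334490.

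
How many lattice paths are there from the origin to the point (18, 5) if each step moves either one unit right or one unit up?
Number of paths = 33649

A monotone lattice path from (0, 0) to (18, 5) consists of 18 east steps and 5 north steps in some order, so it is determined by which 18 of the 23 steps are east. The count is C(23, 18) = 33649.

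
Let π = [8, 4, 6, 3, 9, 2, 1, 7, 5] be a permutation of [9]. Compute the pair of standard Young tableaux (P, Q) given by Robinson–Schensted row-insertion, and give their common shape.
P = [1, 5, 7] / [2, 6] / [3, 9] / [4] / [8];  Q = [1, 3, 5] / [2, 8] / [4, 9] / [6] / [7];  common shape = (3, 2, 2, 1, 1)

Row-insert the values π_1, π_2, … into P one at a time, bumping the leftmost entry strictly greater than the inserted value down to the next row. The recording tableau Q records, in position (i, j), the step at which that cell was added to P.
  Insert 8 (step 1): P = [8];  Q = [1]
  Insert 4 (step 2): P = [4] / [8];  Q = [1] / [2]
  Insert 6 (step 3): P = [4, 6] / [8];  Q = [1, 3] / [2]
  Insert 3 (step 4): P = [3, 6] / [4] / [8];  Q = [1, 3] / [2] / [4]
  Insert 9 (step 5): P = [3, 6, 9] / [4] / [8];  Q = [1, 3, 5] / [2] / [4]
  Insert 2 (step 6): P = [2, 6, 9] / [3] / [4] / [8];  Q = [1, 3, 5] / [2] / [4] / [6]
  Insert 1 (step 7): P = [1, 6, 9] / [2] / [3] / [4] / [8];  Q = [1, 3, 5] / [2] / [4] / [6] / [7]
  Insert 7 (step 8): P = [1, 6, 7] / [2, 9] / [3] / [4] / [8];  Q = [1, 3, 5] / [2, 8] / [4] / [6] / [7]
  Insert 5 (step 9): P = [1, 5, 7] / [2, 6] / [3, 9] / [4] / [8];  Q = [1, 3, 5] / [2, 8] / [4, 9] / [6] / [7]
Final shape: (3, 2, 2, 1, 1).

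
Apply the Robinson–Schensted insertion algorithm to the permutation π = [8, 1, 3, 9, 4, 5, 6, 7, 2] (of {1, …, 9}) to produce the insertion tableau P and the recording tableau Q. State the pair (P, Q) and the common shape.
P = [1, 2, 4, 5, 6, 7] / [3, 9] / [8];  Q = [1, 3, 4, 6, 7, 8] / [2, 5] / [9];  common shape = (6, 2, 1)

Row-insert the values π_1, π_2, … into P one at a time, bumping the leftmost entry strictly greater than the inserted value down to the next row. The recording tableau Q records, in position (i, j), the step at which that cell was added to P.
  Insert 8 (step 1): P = [8];  Q = [1]
  Insert 1 (step 2): P = [1] / [8];  Q = [1] / [2]
  Insert 3 (step 3): P = [1, 3] / [8];  Q = [1, 3] / [2]
  Insert 9 (step 4): P = [1, 3, 9] / [8];  Q = [1, 3, 4] / [2]
  Insert 4 (step 5): P = [1, 3, 4] / [8, 9];  Q = [1, 3, 4] / [2, 5]
  Insert 5 (step 6): P = [1, 3, 4, 5] / [8, 9];  Q = [1, 3, 4, 6] / [2, 5]
  Insert 6 (step 7): P = [1, 3, 4, 5, 6] / [8, 9];  Q = [1, 3, 4, 6, 7] / [2, 5]
  Insert 7 (step 8): P = [1, 3, 4, 5, 6, 7] / [8, 9];  Q = [1, 3, 4, 6, 7, 8] / [2, 5]
  Insert 2 (step 9): P = [1, 2, 4, 5, 6, 7] / [3, 9] / [8];  Q = [1, 3, 4, 6, 7, 8] / [2, 5] / [9]
Final shape: (6, 2, 1).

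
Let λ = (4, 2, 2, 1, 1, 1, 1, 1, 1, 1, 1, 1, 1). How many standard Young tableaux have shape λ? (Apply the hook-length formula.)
# SYT of shape (4, 2, 2, 1, 1, 1, 1, 1, 1, 1, 1, 1, 1) = 35343

Hook-length formula: f^λ = n! / Π hook(c), product over all cells c of the Young diagram. For λ = (4, 2, 2, 1, 1, 1, 1, 1, 1, 1, 1, 1, 1), n = 18 boxes. Hook lengths by row (left-to-right, top-to-bottom): [16, 5, 2, 1]; [13, 2]; [12, 1]; [10]; [9]; [8]; [7]; [6]; [5]; [4]; [3]; [2]; [1]. Product of hooks = 181149696000. So f^λ = 18! / 181149696000 = 6402373705728000 / 181149696000 = 35343.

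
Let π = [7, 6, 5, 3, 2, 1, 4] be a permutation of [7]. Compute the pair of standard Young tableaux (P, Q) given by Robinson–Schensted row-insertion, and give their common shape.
P = [1, 4] / [2] / [3] / [5] / [6] / [7];  Q = [1, 7] / [2] / [3] / [4] / [5] / [6];  common shape = (2, 1, 1, 1, 1, 1)

Row-insert the values π_1, π_2, … into P one at a time, bumping the leftmost entry strictly greater than the inserted value down to the next row. The recording tableau Q records, in position (i, j), the step at which that cell was added to P.
  Insert 7 (step 1): P = [7];  Q = [1]
  Insert 6 (step 2): P = [6] / [7];  Q = [1] / [2]
  Insert 5 (step 3): P = [5] / [6] / [7];  Q = [1] / [2] / [3]
  Insert 3 (step 4): P = [3] / [5] / [6] / [7];  Q = [1] / [2] / [3] / [4]
  Insert 2 (step 5): P = [2] / [3] / [5] / [6] / [7];  Q = [1] / [2] / [3] / [4] / [5]
  Insert 1 (step 6): P = [1] / [2] / [3] / [5] / [6] / [7];  Q = [1] / [2] / [3] / [4] / [5] / [6]
  Insert 4 (step 7): P = [1, 4] / [2] / [3] / [5] / [6] / [7];  Q = [1, 7] / [2] / [3] / [4] / [5] / [6]
Final shape: (2, 1, 1, 1, 1, 1).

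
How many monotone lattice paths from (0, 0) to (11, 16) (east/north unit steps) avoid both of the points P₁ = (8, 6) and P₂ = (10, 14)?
Number of paths = 6700674

Inclusion–exclusion. Total paths: C(27, 11) = 13037895. Through P₁: C(14, 8)·C(13, 3) = 858858. Through P₂: C(24, 10)·C(3, 1) = 5883768. Since P₁ is strictly southwest of P₂, a monotone path through both must visit P₁ then P₂; paths through both = C(14, 8)·C(10, 2)·C(3, 1) = 405405. Avoid both = 13037895 − 858858 − 5883768 + 405405 = 6700674.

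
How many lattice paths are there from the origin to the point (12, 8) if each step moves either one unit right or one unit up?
Number of paths = 125970

A monotone lattice path from (0, 0) to (12, 8) consists of 12 east steps and 8 north steps in some order, so it is determined by which 12 of the 20 steps are east. The count is C(20, 12) = 125970.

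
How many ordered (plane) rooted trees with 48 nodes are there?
C_47 = 33868773757191046886429490

These ordered rooted trees are counted by the Catalan number C_n = (1/(n + 1)) · C(2n, n). For n = 47: C_47 = (1/48) · C(94, 47) = 1625701140345170250548615520/48 = 33868773757191046886429490.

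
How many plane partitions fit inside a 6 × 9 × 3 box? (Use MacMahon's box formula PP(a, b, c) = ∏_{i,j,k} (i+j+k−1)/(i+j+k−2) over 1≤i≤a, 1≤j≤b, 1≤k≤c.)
PP(6, 9, 3) = 2530768240

Evaluate the triple product over i = 1..6, j = 1..9, k = 1..3. The factors are (2/1) · (3/2) · (4/3) · (3/2) · (4/3) · (5/4) · (4/3) · (5/4) · … (162 factors total). The numerators and denominators telescope so the product is an integer; carrying out the multiplication exactly gives PP(6, 9, 3) = 2530768240.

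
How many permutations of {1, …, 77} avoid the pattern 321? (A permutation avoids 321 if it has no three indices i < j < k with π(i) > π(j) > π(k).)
C_77 = 18793142726809884575211361279087545193250040

These 321-avoiding permutations are counted by the Catalan number C_n = (1/(n + 1)) · C(2n, n). For n = 77: C_77 = (1/78) · C(154, 77) = 1465865132691170996866486179768828525073503120/78 = 18793142726809884575211361279087545193250040.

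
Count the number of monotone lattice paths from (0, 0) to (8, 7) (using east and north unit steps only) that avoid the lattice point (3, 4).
Number of paths = 4475

Total paths from (0, 0) to (8, 7): C(15, 8) = 6435. Paths through (3, 4): (paths (0, 0) → (3, 4)) × (paths (3, 4) → (8, 7)) = C(7, 3) · C(8, 5) = 35 · 56 = 1960. Avoidance count = 6435 − 1960 = 4475.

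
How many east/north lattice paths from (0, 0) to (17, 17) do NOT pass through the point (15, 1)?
Number of paths = 2333603772

Total paths from (0, 0) to (17, 17): C(34, 17) = 2333606220. Paths through (15, 1): (paths (0, 0) → (15, 1)) × (paths (15, 1) → (17, 17)) = C(16, 15) · C(18, 2) = 16 · 153 = 2448. Avoidance count = 2333606220 − 2448 = 2333603772.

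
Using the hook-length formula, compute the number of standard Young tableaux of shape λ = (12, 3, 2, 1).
# SYT of shape (12, 3, 2, 1) = 182784

Hook-length formula: f^λ = n! / Π hook(c), product over all cells c of the Young diagram. For λ = (12, 3, 2, 1), n = 18 boxes. Hook lengths by row (left-to-right, top-to-bottom): [15, 13, 11, 9, 8, 7, 6, 5, 4, 3, 2, 1]; [5, 3, 1]; [3, 1]; [1]. Product of hooks = 35026992000. So f^λ = 18! / 35026992000 = 6402373705728000 / 35026992000 = 182784.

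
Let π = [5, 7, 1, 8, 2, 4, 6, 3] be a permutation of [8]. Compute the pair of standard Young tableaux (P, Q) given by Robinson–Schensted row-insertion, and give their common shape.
P = [1, 2, 3, 6] / [4, 7, 8] / [5];  Q = [1, 2, 4, 7] / [3, 5, 6] / [8];  common shape = (4, 3, 1)

Row-insert the values π_1, π_2, … into P one at a time, bumping the leftmost entry strictly greater than the inserted value down to the next row. The recording tableau Q records, in position (i, j), the step at which that cell was added to P.
  Insert 5 (step 1): P = [5];  Q = [1]
  Insert 7 (step 2): P = [5, 7];  Q = [1, 2]
  Insert 1 (step 3): P = [1, 7] / [5];  Q = [1, 2] / [3]
  Insert 8 (step 4): P = [1, 7, 8] / [5];  Q = [1, 2, 4] / [3]
  Insert 2 (step 5): P = [1, 2, 8] / [5, 7];  Q = [1, 2, 4] / [3, 5]
  Insert 4 (step 6): P = [1, 2, 4] / [5, 7, 8];  Q = [1, 2, 4] / [3, 5, 6]
  Insert 6 (step 7): P = [1, 2, 4, 6] / [5, 7, 8];  Q = [1, 2, 4, 7] / [3, 5, 6]
  Insert 3 (step 8): P = [1, 2, 3, 6] / [4, 7, 8] / [5];  Q = [1, 2, 4, 7] / [3, 5, 6] / [8]
Final shape: (4, 3, 1).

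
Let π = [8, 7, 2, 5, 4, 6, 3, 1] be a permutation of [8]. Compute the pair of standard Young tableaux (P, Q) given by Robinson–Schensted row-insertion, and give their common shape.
P = [1, 3, 6] / [2] / [4] / [5] / [7] / [8];  Q = [1, 4, 6] / [2] / [3] / [5] / [7] / [8];  common shape = (3, 1, 1, 1, 1, 1)

Row-insert the values π_1, π_2, … into P one at a time, bumping the leftmost entry strictly greater than the inserted value down to the next row. The recording tableau Q records, in position (i, j), the step at which that cell was added to P.
  Insert 8 (step 1): P = [8];  Q = [1]
  Insert 7 (step 2): P = [7] / [8];  Q = [1] / [2]
  Insert 2 (step 3): P = [2] / [7] / [8];  Q = [1] / [2] / [3]
  Insert 5 (step 4): P = [2, 5] / [7] / [8];  Q = [1, 4] / [2] / [3]
  Insert 4 (step 5): P = [2, 4] / [5] / [7] / [8];  Q = [1, 4] / [2] / [3] / [5]
  Insert 6 (step 6): P = [2, 4, 6] / [5] / [7] / [8];  Q = [1, 4, 6] / [2] / [3] / [5]
  Insert 3 (step 7): P = [2, 3, 6] / [4] / [5] / [7] / [8];  Q = [1, 4, 6] / [2] / [3] / [5] / [7]
  Insert 1 (step 8): P = [1, 3, 6] / [2] / [4] / [5] / [7] / [8];  Q = [1, 4, 6] / [2] / [3] / [5] / [7] / [8]
Final shape: (3, 1, 1, 1, 1, 1).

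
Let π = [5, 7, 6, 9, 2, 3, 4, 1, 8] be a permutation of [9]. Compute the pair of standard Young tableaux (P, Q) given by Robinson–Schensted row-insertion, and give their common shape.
P = [1, 3, 4, 8] / [2, 6, 9] / [5] / [7];  Q = [1, 2, 4, 9] / [3, 6, 7] / [5] / [8];  common shape = (4, 3, 1, 1)

Row-insert the values π_1, π_2, … into P one at a time, bumping the leftmost entry strictly greater than the inserted value down to the next row. The recording tableau Q records, in position (i, j), the step at which that cell was added to P.
  Insert 5 (step 1): P = [5];  Q = [1]
  Insert 7 (step 2): P = [5, 7];  Q = [1, 2]
  Insert 6 (step 3): P = [5, 6] / [7];  Q = [1, 2] / [3]
  Insert 9 (step 4): P = [5, 6, 9] / [7];  Q = [1, 2, 4] / [3]
  Insert 2 (step 5): P = [2, 6, 9] / [5] / [7];  Q = [1, 2, 4] / [3] / [5]
  Insert 3 (step 6): P = [2, 3, 9] / [5, 6] / [7];  Q = [1, 2, 4] / [3, 6] / [5]
  Insert 4 (step 7): P = [2, 3, 4] / [5, 6, 9] / [7];  Q = [1, 2, 4] / [3, 6, 7] / [5]
  Insert 1 (step 8): P = [1, 3, 4] / [2, 6, 9] / [5] / [7];  Q = [1, 2, 4] / [3, 6, 7] / [5] / [8]
  Insert 8 (step 9): P = [1, 3, 4, 8] / [2, 6, 9] / [5] / [7];  Q = [1, 2, 4, 9] / [3, 6, 7] / [5] / [8]
Final shape: (4, 3, 1, 1).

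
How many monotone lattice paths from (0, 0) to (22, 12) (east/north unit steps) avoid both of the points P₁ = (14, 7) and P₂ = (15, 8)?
Number of paths = 313642860

Inclusion–exclusion. Total paths: C(34, 22) = 548354040. Through P₁: C(21, 14)·C(13, 8) = 149652360. Through P₂: C(23, 15)·C(11, 7) = 161803620. Since P₁ is strictly southwest of P₂, a monotone path through both must visit P₁ then P₂; paths through both = C(21, 14)·C(2, 1)·C(11, 7) = 76744800. Avoid both = 548354040 − 149652360 − 161803620 + 76744800 = 313642860.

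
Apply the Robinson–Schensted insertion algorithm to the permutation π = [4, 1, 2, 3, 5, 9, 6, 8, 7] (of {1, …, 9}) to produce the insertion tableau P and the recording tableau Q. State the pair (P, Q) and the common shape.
P = [1, 2, 3, 5, 6, 7] / [4, 8] / [9];  Q = [1, 3, 4, 5, 6, 8] / [2, 7] / [9];  common shape = (6, 2, 1)

Row-insert the values π_1, π_2, … into P one at a time, bumping the leftmost entry strictly greater than the inserted value down to the next row. The recording tableau Q records, in position (i, j), the step at which that cell was added to P.
  Insert 4 (step 1): P = [4];  Q = [1]
  Insert 1 (step 2): P = [1] / [4];  Q = [1] / [2]
  Insert 2 (step 3): P = [1, 2] / [4];  Q = [1, 3] / [2]
  Insert 3 (step 4): P = [1, 2, 3] / [4];  Q = [1, 3, 4] / [2]
  Insert 5 (step 5): P = [1, 2, 3, 5] / [4];  Q = [1, 3, 4, 5] / [2]
  Insert 9 (step 6): P = [1, 2, 3, 5, 9] / [4];  Q = [1, 3, 4, 5, 6] / [2]
  Insert 6 (step 7): P = [1, 2, 3, 5, 6] / [4, 9];  Q = [1, 3, 4, 5, 6] / [2, 7]
  Insert 8 (step 8): P = [1, 2, 3, 5, 6, 8] / [4, 9];  Q = [1, 3, 4, 5, 6, 8] / [2, 7]
  Insert 7 (step 9): P = [1, 2, 3, 5, 6, 7] / [4, 8] / [9];  Q = [1, 3, 4, 5, 6, 8] / [2, 7] / [9]
Final shape: (6, 2, 1).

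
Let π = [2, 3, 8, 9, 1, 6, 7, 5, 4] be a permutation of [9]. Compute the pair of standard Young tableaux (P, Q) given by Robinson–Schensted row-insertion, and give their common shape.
P = [1, 3, 4, 7] / [2, 5, 9] / [6] / [8];  Q = [1, 2, 3, 4] / [5, 6, 7] / [8] / [9];  common shape = (4, 3, 1, 1)

Row-insert the values π_1, π_2, … into P one at a time, bumping the leftmost entry strictly greater than the inserted value down to the next row. The recording tableau Q records, in position (i, j), the step at which that cell was added to P.
  Insert 2 (step 1): P = [2];  Q = [1]
  Insert 3 (step 2): P = [2, 3];  Q = [1, 2]
  Insert 8 (step 3): P = [2, 3, 8];  Q = [1, 2, 3]
  Insert 9 (step 4): P = [2, 3, 8, 9];  Q = [1, 2, 3, 4]
  Insert 1 (step 5): P = [1, 3, 8, 9] / [2];  Q = [1, 2, 3, 4] / [5]
  Insert 6 (step 6): P = [1, 3, 6, 9] / [2, 8];  Q = [1, 2, 3, 4] / [5, 6]
  Insert 7 (step 7): P = [1, 3, 6, 7] / [2, 8, 9];  Q = [1, 2, 3, 4] / [5, 6, 7]
  Insert 5 (step 8): P = [1, 3, 5, 7] / [2, 6, 9] / [8];  Q = [1, 2, 3, 4] / [5, 6, 7] / [8]
  Insert 4 (step 9): P = [1, 3, 4, 7] / [2, 5, 9] / [6] / [8];  Q = [1, 2, 3, 4] / [5, 6, 7] / [8] / [9]
Final shape: (4, 3, 1, 1).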